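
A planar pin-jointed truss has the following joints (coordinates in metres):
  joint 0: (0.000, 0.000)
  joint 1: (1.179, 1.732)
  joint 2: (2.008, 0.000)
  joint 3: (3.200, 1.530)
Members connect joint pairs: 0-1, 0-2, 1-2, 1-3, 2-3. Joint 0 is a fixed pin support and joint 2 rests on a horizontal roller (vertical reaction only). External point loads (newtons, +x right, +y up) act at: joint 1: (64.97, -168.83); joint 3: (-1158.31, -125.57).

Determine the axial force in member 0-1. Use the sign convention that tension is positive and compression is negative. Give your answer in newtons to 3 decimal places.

-994.006

N=4 nodes, M=5 members, R=3 reactions → 2N=8, M+R=8
member 0 (0-1): L=2.0952, (cx,cy)=(0.5627,0.8267)
member 1 (0-2): L=2.0080, (cx,cy)=(1.0000,0.0000)
member 2 (1-2): L=1.9202, (cx,cy)=(0.4317,-0.9020)
member 3 (1-3): L=2.0311, (cx,cy)=(0.9950,-0.0995)
member 4 (2-3): L=1.9395, (cx,cy)=(0.6146,0.7889)
solve A·x = −loads:
  F[0-1] = -994.0065 N (compression)
  F[0-2] = -533.9980 N (compression)
  F[1-2] = +832.8193 N (tension)
  F[1-3] = -988.7689 N (compression)
  F[2-3] = -283.8402 N (compression)
  Rx@0 = +1093.3400 N
  Ry@0 = +821.6967 N
  Ry@2 = -527.2967 N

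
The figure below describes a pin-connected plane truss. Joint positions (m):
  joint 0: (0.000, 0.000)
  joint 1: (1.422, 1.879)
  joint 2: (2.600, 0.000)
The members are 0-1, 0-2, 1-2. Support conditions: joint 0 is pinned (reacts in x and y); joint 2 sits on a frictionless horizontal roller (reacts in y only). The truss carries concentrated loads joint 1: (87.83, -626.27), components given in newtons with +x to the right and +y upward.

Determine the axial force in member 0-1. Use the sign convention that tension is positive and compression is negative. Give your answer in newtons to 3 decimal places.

N=3 nodes, M=3 members, R=3 reactions → 2N=6, M+R=6
member 0 (0-1): L=2.3564, (cx,cy)=(0.6035,0.7974)
member 1 (0-2): L=2.6000, (cx,cy)=(1.0000,0.0000)
member 2 (1-2): L=2.2177, (cx,cy)=(0.5312,-0.8473)
solve A·x = −loads:
  F[0-1] = -276.2424 N (compression)
  F[0-2] = +254.5305 N (tension)
  F[1-2] = -479.1849 N (compression)
  Rx@0 = -87.8300 N
  Ry@0 = +220.2744 N
  Ry@2 = +405.9956 N

-276.242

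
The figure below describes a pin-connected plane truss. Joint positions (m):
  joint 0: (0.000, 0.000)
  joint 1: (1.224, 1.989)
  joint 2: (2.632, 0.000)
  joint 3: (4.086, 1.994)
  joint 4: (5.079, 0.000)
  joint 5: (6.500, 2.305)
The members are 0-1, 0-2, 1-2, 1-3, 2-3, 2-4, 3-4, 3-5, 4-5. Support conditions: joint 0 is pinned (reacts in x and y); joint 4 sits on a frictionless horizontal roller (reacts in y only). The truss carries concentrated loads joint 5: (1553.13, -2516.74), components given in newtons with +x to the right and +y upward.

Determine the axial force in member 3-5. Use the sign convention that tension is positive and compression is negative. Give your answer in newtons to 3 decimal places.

3400.393

N=6 nodes, M=9 members, R=3 reactions → 2N=12, M+R=12
member 0 (0-1): L=2.3354, (cx,cy)=(0.5241,0.8517)
member 1 (0-2): L=2.6320, (cx,cy)=(1.0000,0.0000)
member 2 (1-2): L=2.4369, (cx,cy)=(0.5778,-0.8162)
member 3 (1-3): L=2.8620, (cx,cy)=(1.0000,0.0017)
member 4 (2-3): L=2.4678, (cx,cy)=(0.5892,0.8080)
member 5 (2-4): L=2.4470, (cx,cy)=(1.0000,0.0000)
member 6 (3-4): L=2.2276, (cx,cy)=(0.4458,-0.8951)
member 7 (3-5): L=2.4340, (cx,cy)=(0.9918,0.1278)
member 8 (4-5): L=2.7078, (cx,cy)=(0.5248,0.8512)
solve A·x = −loads:
  F[0-1] = +1654.4058 N (tension)
  F[0-2] = +686.0602 N (tension)
  F[1-2] = -1722.3056 N (compression)
  F[1-3] = +1862.1833 N (tension)
  F[2-3] = +1739.7723 N (tension)
  F[2-4] = -1334.0950 N (compression)
  F[3-4] = -1088.6518 N (compression)
  F[3-5] = +3400.3932 N (tension)
  F[4-5] = -3466.9767 N (compression)
  Rx@0 = -1553.1300 N
  Ry@0 = -1408.9884 N
  Ry@4 = +3925.7284 N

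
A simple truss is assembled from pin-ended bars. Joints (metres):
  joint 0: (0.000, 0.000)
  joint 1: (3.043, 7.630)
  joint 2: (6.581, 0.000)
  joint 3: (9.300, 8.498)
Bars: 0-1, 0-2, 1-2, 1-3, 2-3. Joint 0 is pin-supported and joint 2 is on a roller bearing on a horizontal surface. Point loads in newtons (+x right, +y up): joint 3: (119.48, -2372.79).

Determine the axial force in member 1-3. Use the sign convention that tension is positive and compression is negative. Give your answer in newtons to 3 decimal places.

N=4 nodes, M=5 members, R=3 reactions → 2N=8, M+R=8
member 0 (0-1): L=8.2144, (cx,cy)=(0.3704,0.9289)
member 1 (0-2): L=6.5810, (cx,cy)=(1.0000,0.0000)
member 2 (1-2): L=8.4104, (cx,cy)=(0.4207,-0.9072)
member 3 (1-3): L=6.3169, (cx,cy)=(0.9905,0.1374)
member 4 (2-3): L=8.9224, (cx,cy)=(0.3047,0.9524)
solve A·x = −loads:
  F[0-1] = +1221.5305 N (tension)
  F[0-2] = -333.0310 N (compression)
  F[1-2] = -1110.0679 N (compression)
  F[1-3] = +928.2899 N (tension)
  F[2-3] = -2625.2111 N (compression)
  Rx@0 = -119.4800 N
  Ry@0 = -1134.6235 N
  Ry@2 = +3507.4135 N

928.290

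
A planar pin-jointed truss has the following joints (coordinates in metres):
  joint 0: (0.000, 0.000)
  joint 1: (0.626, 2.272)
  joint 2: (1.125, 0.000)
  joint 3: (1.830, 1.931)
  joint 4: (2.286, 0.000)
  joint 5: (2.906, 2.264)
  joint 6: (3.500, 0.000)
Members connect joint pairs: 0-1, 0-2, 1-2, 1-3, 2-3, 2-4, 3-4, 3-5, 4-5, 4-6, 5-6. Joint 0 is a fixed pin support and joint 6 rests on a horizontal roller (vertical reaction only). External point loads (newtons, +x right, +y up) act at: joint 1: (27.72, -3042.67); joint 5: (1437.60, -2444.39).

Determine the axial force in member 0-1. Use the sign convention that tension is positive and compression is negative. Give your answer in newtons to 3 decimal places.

-2038.636

N=7 nodes, M=11 members, R=3 reactions → 2N=14, M+R=14
member 0 (0-1): L=2.3567, (cx,cy)=(0.2656,0.9641)
member 1 (0-2): L=1.1250, (cx,cy)=(1.0000,0.0000)
member 2 (1-2): L=2.3262, (cx,cy)=(0.2145,-0.9767)
member 3 (1-3): L=1.2514, (cx,cy)=(0.9622,-0.2725)
member 4 (2-3): L=2.0557, (cx,cy)=(0.3430,0.9394)
member 5 (2-4): L=1.1610, (cx,cy)=(1.0000,0.0000)
member 6 (3-4): L=1.9841, (cx,cy)=(0.2298,-0.9732)
member 7 (3-5): L=1.1264, (cx,cy)=(0.9553,0.2956)
member 8 (4-5): L=2.3474, (cx,cy)=(0.2641,0.9645)
member 9 (4-6): L=1.2140, (cx,cy)=(1.0000,0.0000)
member 10 (5-6): L=2.3406, (cx,cy)=(0.2538,-0.9673)
solve A·x = −loads:
  F[0-1] = -2038.6364 N (compression)
  F[0-2] = +2006.8427 N (tension)
  F[1-2] = -1000.0928 N (compression)
  F[1-3] = -368.6574 N (compression)
  F[2-3] = +1039.8769 N (tension)
  F[2-4] = +1435.6759 N (tension)
  F[3-4] = -1030.9451 N (compression)
  F[3-5] = +250.0392 N (tension)
  F[4-5] = +1040.2913 N (tension)
  F[4-6] = +923.9695 N (tension)
  F[5-6] = -3640.8541 N (compression)
  Rx@0 = -1465.3200 N
  Ry@0 = +1965.3986 N
  Ry@6 = +3521.6614 N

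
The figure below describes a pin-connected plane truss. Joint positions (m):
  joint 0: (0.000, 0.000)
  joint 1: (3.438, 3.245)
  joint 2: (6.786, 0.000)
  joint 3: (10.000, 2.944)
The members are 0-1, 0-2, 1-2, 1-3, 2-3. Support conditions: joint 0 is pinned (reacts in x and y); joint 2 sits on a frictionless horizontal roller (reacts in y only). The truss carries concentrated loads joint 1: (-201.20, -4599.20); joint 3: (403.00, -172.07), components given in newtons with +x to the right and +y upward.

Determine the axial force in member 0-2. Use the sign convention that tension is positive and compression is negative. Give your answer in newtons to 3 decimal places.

2436.216

N=4 nodes, M=5 members, R=3 reactions → 2N=8, M+R=8
member 0 (0-1): L=4.7276, (cx,cy)=(0.7272,0.6864)
member 1 (0-2): L=6.7860, (cx,cy)=(1.0000,0.0000)
member 2 (1-2): L=4.6625, (cx,cy)=(0.7181,-0.6960)
member 3 (1-3): L=6.5689, (cx,cy)=(0.9989,-0.0458)
member 4 (2-3): L=4.3585, (cx,cy)=(0.7374,0.6755)
solve A·x = −loads:
  F[0-1] = -3072.5264 N (compression)
  F[0-2] = +2436.2159 N (tension)
  F[1-2] = -3615.1129 N (compression)
  F[1-3] = +563.2655 N (tension)
  F[2-3] = -216.5358 N (compression)
  Rx@0 = -201.8000 N
  Ry@0 = +2108.9818 N
  Ry@2 = +2662.2882 N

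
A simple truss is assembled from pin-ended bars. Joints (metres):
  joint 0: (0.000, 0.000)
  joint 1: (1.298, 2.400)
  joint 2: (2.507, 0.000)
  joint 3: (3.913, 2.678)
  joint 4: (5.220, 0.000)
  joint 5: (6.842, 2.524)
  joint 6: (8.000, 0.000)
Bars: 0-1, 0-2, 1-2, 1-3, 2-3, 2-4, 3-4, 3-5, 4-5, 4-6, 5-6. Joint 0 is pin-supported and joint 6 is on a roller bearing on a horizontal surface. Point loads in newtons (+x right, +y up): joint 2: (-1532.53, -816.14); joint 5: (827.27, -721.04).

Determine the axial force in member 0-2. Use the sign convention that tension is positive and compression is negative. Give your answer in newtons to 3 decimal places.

N=7 nodes, M=11 members, R=3 reactions → 2N=14, M+R=14
member 0 (0-1): L=2.7285, (cx,cy)=(0.4757,0.8796)
member 1 (0-2): L=2.5070, (cx,cy)=(1.0000,0.0000)
member 2 (1-2): L=2.6873, (cx,cy)=(0.4499,-0.8931)
member 3 (1-3): L=2.6297, (cx,cy)=(0.9944,0.1057)
member 4 (2-3): L=3.0247, (cx,cy)=(0.4648,0.8854)
member 5 (2-4): L=2.7130, (cx,cy)=(1.0000,0.0000)
member 6 (3-4): L=2.9799, (cx,cy)=(0.4386,-0.8987)
member 7 (3-5): L=2.9330, (cx,cy)=(0.9986,-0.0525)
member 8 (4-5): L=3.0002, (cx,cy)=(0.5406,0.8413)
member 9 (4-6): L=2.7800, (cx,cy)=(1.0000,0.0000)
member 10 (5-6): L=2.7770, (cx,cy)=(0.4170,-0.9089)
solve A·x = −loads:
  F[0-1] = -459.0150 N (compression)
  F[0-2] = -486.8991 N (compression)
  F[1-2] = +404.4325 N (tension)
  F[1-3] = -402.5671 N (compression)
  F[2-3] = +513.8385 N (tension)
  F[2-4] = +988.7252 N (tension)
  F[3-4] = -461.2752 N (compression)
  F[3-5] = +40.9176 N (tension)
  F[4-5] = +492.7572 N (tension)
  F[4-6] = +520.0131 N (tension)
  F[5-6] = -1247.0283 N (compression)
  Rx@0 = +705.2600 N
  Ry@0 = +403.7490 N
  Ry@6 = +1133.4310 N

-486.899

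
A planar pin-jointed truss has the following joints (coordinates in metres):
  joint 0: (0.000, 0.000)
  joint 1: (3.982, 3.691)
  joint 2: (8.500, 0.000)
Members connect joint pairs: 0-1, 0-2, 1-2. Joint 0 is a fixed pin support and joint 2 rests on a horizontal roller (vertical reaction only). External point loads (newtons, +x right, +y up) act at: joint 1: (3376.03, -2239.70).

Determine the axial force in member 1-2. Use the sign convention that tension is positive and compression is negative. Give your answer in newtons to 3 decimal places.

-3975.583

N=3 nodes, M=3 members, R=3 reactions → 2N=6, M+R=6
member 0 (0-1): L=5.4295, (cx,cy)=(0.7334,0.6798)
member 1 (0-2): L=8.5000, (cx,cy)=(1.0000,0.0000)
member 2 (1-2): L=5.8340, (cx,cy)=(0.7744,-0.6327)
solve A·x = −loads:
  F[0-1] = +405.3024 N (tension)
  F[0-2] = +3078.7825 N (tension)
  F[1-2] = -3975.5828 N (compression)
  Rx@0 = -3376.0300 N
  Ry@0 = -275.5250 N
  Ry@2 = +2515.2250 N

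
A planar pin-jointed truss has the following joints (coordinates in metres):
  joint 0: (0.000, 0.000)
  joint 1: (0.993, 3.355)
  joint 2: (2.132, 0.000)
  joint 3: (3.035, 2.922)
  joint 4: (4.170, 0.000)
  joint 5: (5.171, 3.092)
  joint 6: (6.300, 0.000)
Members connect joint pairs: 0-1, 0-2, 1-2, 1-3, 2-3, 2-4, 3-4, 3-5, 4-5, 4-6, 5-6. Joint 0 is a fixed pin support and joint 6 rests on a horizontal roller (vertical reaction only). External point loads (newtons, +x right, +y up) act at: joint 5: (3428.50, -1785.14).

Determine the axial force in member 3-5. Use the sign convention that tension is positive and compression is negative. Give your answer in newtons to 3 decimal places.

N=7 nodes, M=11 members, R=3 reactions → 2N=14, M+R=14
member 0 (0-1): L=3.4989, (cx,cy)=(0.2838,0.9589)
member 1 (0-2): L=2.1320, (cx,cy)=(1.0000,0.0000)
member 2 (1-2): L=3.5431, (cx,cy)=(0.3215,-0.9469)
member 3 (1-3): L=2.0874, (cx,cy)=(0.9782,-0.2074)
member 4 (2-3): L=3.0583, (cx,cy)=(0.2953,0.9554)
member 5 (2-4): L=2.0380, (cx,cy)=(1.0000,0.0000)
member 6 (3-4): L=3.1347, (cx,cy)=(0.3621,-0.9321)
member 7 (3-5): L=2.1428, (cx,cy)=(0.9968,0.0793)
member 8 (4-5): L=3.2500, (cx,cy)=(0.3080,0.9514)
member 9 (4-6): L=2.1300, (cx,cy)=(1.0000,0.0000)
member 10 (5-6): L=3.2917, (cx,cy)=(0.3430,-0.9393)
solve A·x = −loads:
  F[0-1] = +1421.2156 N (tension)
  F[0-2] = +3025.1503 N (tension)
  F[1-2] = -1648.1412 N (compression)
  F[1-3] = +953.9310 N (tension)
  F[2-3] = +1633.4803 N (tension)
  F[2-4] = +2013.0209 N (tension)
  F[3-4] = -1300.9028 N (compression)
  F[3-5] = +1892.4712 N (tension)
  F[4-5] = +1274.5974 N (tension)
  F[4-6] = +1149.4175 N (tension)
  F[5-6] = -3351.2007 N (compression)
  Rx@0 = -3428.5000 N
  Ry@0 = -1362.7776 N
  Ry@6 = +3147.9176 N

1892.471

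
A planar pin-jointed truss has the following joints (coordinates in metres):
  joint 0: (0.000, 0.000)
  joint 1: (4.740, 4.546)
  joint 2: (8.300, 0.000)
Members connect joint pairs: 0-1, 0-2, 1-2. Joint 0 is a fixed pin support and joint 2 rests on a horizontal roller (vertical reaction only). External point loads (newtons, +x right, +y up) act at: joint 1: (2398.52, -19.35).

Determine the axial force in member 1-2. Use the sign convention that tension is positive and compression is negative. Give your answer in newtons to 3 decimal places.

N=3 nodes, M=3 members, R=3 reactions → 2N=6, M+R=6
member 0 (0-1): L=6.5676, (cx,cy)=(0.7217,0.6922)
member 1 (0-2): L=8.3000, (cx,cy)=(1.0000,0.0000)
member 2 (1-2): L=5.7741, (cx,cy)=(0.6166,-0.7873)
solve A·x = −loads:
  F[0-1] = +1885.9112 N (tension)
  F[0-2] = +1037.4165 N (tension)
  F[1-2] = -1682.6125 N (compression)
  Rx@0 = -2398.5200 N
  Ry@0 = -1305.3959 N
  Ry@2 = +1324.7459 N

-1682.612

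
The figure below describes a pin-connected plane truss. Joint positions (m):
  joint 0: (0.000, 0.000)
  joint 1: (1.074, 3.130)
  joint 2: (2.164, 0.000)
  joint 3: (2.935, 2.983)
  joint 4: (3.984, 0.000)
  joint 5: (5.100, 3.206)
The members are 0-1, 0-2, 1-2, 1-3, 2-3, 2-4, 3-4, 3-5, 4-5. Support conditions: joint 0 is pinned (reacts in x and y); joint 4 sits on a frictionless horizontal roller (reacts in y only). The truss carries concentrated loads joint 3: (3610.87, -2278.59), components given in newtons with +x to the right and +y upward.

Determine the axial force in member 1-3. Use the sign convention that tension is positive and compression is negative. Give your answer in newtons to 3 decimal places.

N=6 nodes, M=9 members, R=3 reactions → 2N=12, M+R=12
member 0 (0-1): L=3.3091, (cx,cy)=(0.3246,0.9459)
member 1 (0-2): L=2.1640, (cx,cy)=(1.0000,0.0000)
member 2 (1-2): L=3.3144, (cx,cy)=(0.3289,-0.9444)
member 3 (1-3): L=1.8668, (cx,cy)=(0.9969,-0.0787)
member 4 (2-3): L=3.0810, (cx,cy)=(0.2502,0.9682)
member 5 (2-4): L=1.8200, (cx,cy)=(1.0000,0.0000)
member 6 (3-4): L=3.1621, (cx,cy)=(0.3317,-0.9434)
member 7 (3-5): L=2.1765, (cx,cy)=(0.9947,0.1025)
member 8 (4-5): L=3.3947, (cx,cy)=(0.3287,0.9444)
solve A·x = −loads:
  F[0-1] = +2224.0568 N (tension)
  F[0-2] = +2889.0388 N (tension)
  F[1-2] = -2352.6620 N (compression)
  F[1-3] = +1500.2135 N (tension)
  F[2-3] = +2294.8070 N (tension)
  F[2-4] = +1541.0597 N (tension)
  F[3-4] = -4645.3187 N (compression)
  F[3-5] = -0.0000 N (compression)
  F[4-5] = +0.0000 N (tension)
  Rx@0 = -3610.8700 N
  Ry@0 = -2103.6607 N
  Ry@4 = +4382.2507 N

1500.213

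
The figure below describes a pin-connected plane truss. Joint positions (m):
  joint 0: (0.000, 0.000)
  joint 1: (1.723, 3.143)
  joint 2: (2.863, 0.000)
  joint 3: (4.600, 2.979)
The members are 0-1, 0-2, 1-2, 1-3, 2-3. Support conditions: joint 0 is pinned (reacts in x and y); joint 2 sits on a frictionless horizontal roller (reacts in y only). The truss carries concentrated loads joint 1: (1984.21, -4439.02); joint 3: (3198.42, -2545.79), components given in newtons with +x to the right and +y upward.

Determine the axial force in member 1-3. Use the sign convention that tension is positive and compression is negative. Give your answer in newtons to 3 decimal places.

N=4 nodes, M=5 members, R=3 reactions → 2N=8, M+R=8
member 0 (0-1): L=3.5843, (cx,cy)=(0.4807,0.8769)
member 1 (0-2): L=2.8630, (cx,cy)=(1.0000,0.0000)
member 2 (1-2): L=3.3434, (cx,cy)=(0.3410,-0.9401)
member 3 (1-3): L=2.8817, (cx,cy)=(0.9984,-0.0569)
member 4 (2-3): L=3.4484, (cx,cy)=(0.5037,0.8639)
solve A·x = −loads:
  F[0-1] = +6025.0798 N (tension)
  F[0-2] = +2286.3256 N (tension)
  F[1-2] = -10616.8910 N (compression)
  F[1-3] = +4539.5406 N (tension)
  F[2-3] = -2647.8855 N (compression)
  Rx@0 = -5182.6300 N
  Ry@0 = -5283.2762 N
  Ry@2 = +12268.0862 N

4539.541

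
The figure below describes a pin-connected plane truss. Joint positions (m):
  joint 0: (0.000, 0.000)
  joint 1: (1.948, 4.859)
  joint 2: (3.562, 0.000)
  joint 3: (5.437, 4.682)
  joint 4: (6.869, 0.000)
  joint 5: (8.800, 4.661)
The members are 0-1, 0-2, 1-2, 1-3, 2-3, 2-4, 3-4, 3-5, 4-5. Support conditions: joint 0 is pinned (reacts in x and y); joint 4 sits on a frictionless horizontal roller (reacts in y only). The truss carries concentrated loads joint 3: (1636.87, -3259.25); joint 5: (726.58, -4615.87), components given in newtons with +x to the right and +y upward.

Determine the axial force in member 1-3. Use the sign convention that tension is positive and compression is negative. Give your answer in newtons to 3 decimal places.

1662.578

N=6 nodes, M=9 members, R=3 reactions → 2N=12, M+R=12
member 0 (0-1): L=5.2349, (cx,cy)=(0.3721,0.9282)
member 1 (0-2): L=3.5620, (cx,cy)=(1.0000,0.0000)
member 2 (1-2): L=5.1200, (cx,cy)=(0.3152,-0.9490)
member 3 (1-3): L=3.4935, (cx,cy)=(0.9987,-0.0507)
member 4 (2-3): L=5.0435, (cx,cy)=(0.3718,0.9283)
member 5 (2-4): L=3.3070, (cx,cy)=(1.0000,0.0000)
member 6 (3-4): L=4.8961, (cx,cy)=(0.2925,-0.9563)
member 7 (3-5): L=3.3631, (cx,cy)=(1.0000,-0.0062)
member 8 (4-5): L=5.0452, (cx,cy)=(0.3827,0.9239)
solve A·x = −loads:
  F[0-1] = +2399.1689 N (tension)
  F[0-2] = +1470.6829 N (tension)
  F[1-2] = -2435.2750 N (compression)
  F[1-3] = +1662.5778 N (tension)
  F[2-3] = +2489.5474 N (tension)
  F[2-4] = -222.5232 N (compression)
  F[3-4] = -5754.1794 N (compression)
  F[3-5] = +2632.1253 N (tension)
  F[4-5] = -4978.5241 N (compression)
  Rx@0 = -2363.4500 N
  Ry@0 = -2226.8764 N
  Ry@4 = +10101.9964 N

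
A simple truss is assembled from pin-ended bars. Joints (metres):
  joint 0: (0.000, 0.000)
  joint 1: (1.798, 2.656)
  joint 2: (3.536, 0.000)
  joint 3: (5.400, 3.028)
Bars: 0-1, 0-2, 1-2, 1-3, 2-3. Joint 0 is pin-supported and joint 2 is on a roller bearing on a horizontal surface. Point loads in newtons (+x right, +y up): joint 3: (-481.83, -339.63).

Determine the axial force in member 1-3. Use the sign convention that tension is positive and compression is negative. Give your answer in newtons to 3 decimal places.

-292.825

N=4 nodes, M=5 members, R=3 reactions → 2N=8, M+R=8
member 0 (0-1): L=3.2074, (cx,cy)=(0.5606,0.8281)
member 1 (0-2): L=3.5360, (cx,cy)=(1.0000,0.0000)
member 2 (1-2): L=3.1741, (cx,cy)=(0.5476,-0.8368)
member 3 (1-3): L=3.6212, (cx,cy)=(0.9947,0.1027)
member 4 (2-3): L=3.5557, (cx,cy)=(0.5242,0.8516)
solve A·x = −loads:
  F[0-1] = -282.0592 N (compression)
  F[0-2] = -323.7115 N (compression)
  F[1-2] = +243.1855 N (tension)
  F[1-3] = -292.8251 N (compression)
  F[2-3] = -363.4982 N (compression)
  Rx@0 = +481.8300 N
  Ry@0 = +233.5721 N
  Ry@2 = +106.0579 N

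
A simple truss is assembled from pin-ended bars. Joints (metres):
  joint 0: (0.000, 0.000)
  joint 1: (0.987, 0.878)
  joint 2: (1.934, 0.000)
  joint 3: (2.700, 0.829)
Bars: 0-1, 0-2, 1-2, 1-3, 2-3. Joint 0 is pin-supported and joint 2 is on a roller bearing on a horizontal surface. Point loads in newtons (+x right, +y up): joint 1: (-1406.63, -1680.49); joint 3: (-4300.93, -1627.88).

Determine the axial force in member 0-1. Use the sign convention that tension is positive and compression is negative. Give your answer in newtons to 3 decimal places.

N=4 nodes, M=5 members, R=3 reactions → 2N=8, M+R=8
member 0 (0-1): L=1.3210, (cx,cy)=(0.7472,0.6646)
member 1 (0-2): L=1.9340, (cx,cy)=(1.0000,0.0000)
member 2 (1-2): L=1.2914, (cx,cy)=(0.7333,-0.6799)
member 3 (1-3): L=1.7137, (cx,cy)=(0.9996,-0.0286)
member 4 (2-3): L=1.1287, (cx,cy)=(0.6786,0.7345)
solve A·x = −loads:
  F[0-1] = -4002.5368 N (compression)
  F[0-2] = -2717.0299 N (compression)
  F[1-2] = +1555.7295 N (tension)
  F[1-3] = -2725.8579 N (compression)
  F[2-3] = -2322.5392 N (compression)
  Rx@0 = +5707.5600 N
  Ry@0 = +2660.2689 N
  Ry@2 = +648.1011 N

-4002.537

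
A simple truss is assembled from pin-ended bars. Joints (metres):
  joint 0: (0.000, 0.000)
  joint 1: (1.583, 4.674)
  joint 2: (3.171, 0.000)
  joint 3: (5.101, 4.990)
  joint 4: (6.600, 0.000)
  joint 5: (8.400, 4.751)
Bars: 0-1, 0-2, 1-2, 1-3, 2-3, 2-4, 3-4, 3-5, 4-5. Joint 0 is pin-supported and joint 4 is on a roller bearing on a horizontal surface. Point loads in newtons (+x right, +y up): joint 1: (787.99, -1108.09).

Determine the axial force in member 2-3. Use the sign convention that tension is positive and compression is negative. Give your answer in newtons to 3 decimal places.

N=6 nodes, M=9 members, R=3 reactions → 2N=12, M+R=12
member 0 (0-1): L=4.9348, (cx,cy)=(0.3208,0.9472)
member 1 (0-2): L=3.1710, (cx,cy)=(1.0000,0.0000)
member 2 (1-2): L=4.9364, (cx,cy)=(0.3217,-0.9468)
member 3 (1-3): L=3.5322, (cx,cy)=(0.9960,0.0895)
member 4 (2-3): L=5.3502, (cx,cy)=(0.3607,0.9327)
member 5 (2-4): L=3.4290, (cx,cy)=(1.0000,0.0000)
member 6 (3-4): L=5.2103, (cx,cy)=(0.2877,-0.9577)
member 7 (3-5): L=3.3076, (cx,cy)=(0.9974,-0.0723)
member 8 (4-5): L=5.0806, (cx,cy)=(0.3543,0.9351)
solve A·x = −loads:
  F[0-1] = -300.1376 N (compression)
  F[0-2] = +884.2692 N (tension)
  F[1-2] = -925.6998 N (compression)
  F[1-3] = -588.8401 N (compression)
  F[2-3] = +939.7687 N (tension)
  F[2-4] = +247.4744 N (tension)
  F[3-4] = -860.1819 N (compression)
  F[3-5] = -0.0000 N (compression)
  F[4-5] = +0.0000 N (tension)
  Rx@0 = -787.9900 N
  Ry@0 = +284.2761 N
  Ry@4 = +823.8139 N

939.769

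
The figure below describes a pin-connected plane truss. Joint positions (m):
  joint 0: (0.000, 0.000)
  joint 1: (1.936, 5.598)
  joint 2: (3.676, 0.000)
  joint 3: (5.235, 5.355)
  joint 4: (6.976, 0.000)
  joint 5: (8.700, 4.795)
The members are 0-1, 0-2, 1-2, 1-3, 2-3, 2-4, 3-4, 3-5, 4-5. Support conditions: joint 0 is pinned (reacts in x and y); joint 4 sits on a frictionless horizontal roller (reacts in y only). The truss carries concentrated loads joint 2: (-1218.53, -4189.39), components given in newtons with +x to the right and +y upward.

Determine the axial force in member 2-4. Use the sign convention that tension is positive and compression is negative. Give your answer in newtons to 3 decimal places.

N=6 nodes, M=9 members, R=3 reactions → 2N=12, M+R=12
member 0 (0-1): L=5.9233, (cx,cy)=(0.3268,0.9451)
member 1 (0-2): L=3.6760, (cx,cy)=(1.0000,0.0000)
member 2 (1-2): L=5.8622, (cx,cy)=(0.2968,-0.9549)
member 3 (1-3): L=3.3079, (cx,cy)=(0.9973,-0.0735)
member 4 (2-3): L=5.5773, (cx,cy)=(0.2795,0.9601)
member 5 (2-4): L=3.3000, (cx,cy)=(1.0000,0.0000)
member 6 (3-4): L=5.6309, (cx,cy)=(0.3092,-0.9510)
member 7 (3-5): L=3.5100, (cx,cy)=(0.9872,-0.1595)
member 8 (4-5): L=5.0955, (cx,cy)=(0.3383,0.9410)
solve A·x = −loads:
  F[0-1] = -2096.9614 N (compression)
  F[0-2] = -533.1511 N (compression)
  F[1-2] = +2178.0519 N (tension)
  F[1-3] = -1335.4714 N (compression)
  F[2-3] = +2197.0726 N (tension)
  F[2-4] = +717.7267 N (tension)
  F[3-4] = -2321.3394 N (compression)
  F[3-5] = +0.0000 N (tension)
  F[4-5] = -0.0000 N (compression)
  Rx@0 = +1218.5300 N
  Ry@0 = +1981.7929 N
  Ry@4 = +2207.5971 N

717.727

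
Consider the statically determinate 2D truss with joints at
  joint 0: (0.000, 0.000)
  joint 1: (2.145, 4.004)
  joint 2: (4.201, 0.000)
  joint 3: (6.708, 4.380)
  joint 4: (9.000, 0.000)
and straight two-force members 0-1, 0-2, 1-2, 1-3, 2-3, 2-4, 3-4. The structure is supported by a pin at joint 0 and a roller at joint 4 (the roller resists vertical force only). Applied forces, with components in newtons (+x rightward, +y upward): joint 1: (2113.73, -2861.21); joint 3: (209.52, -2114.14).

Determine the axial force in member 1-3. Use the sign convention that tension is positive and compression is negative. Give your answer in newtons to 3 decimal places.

-2312.604

N=5 nodes, M=7 members, R=3 reactions → 2N=10, M+R=10
member 0 (0-1): L=4.5424, (cx,cy)=(0.4722,0.8815)
member 1 (0-2): L=4.2010, (cx,cy)=(1.0000,0.0000)
member 2 (1-2): L=4.5010, (cx,cy)=(0.4568,-0.8896)
member 3 (1-3): L=4.5785, (cx,cy)=(0.9966,0.0821)
member 4 (2-3): L=5.0467, (cx,cy)=(0.4968,0.8679)
member 5 (2-4): L=4.7990, (cx,cy)=(1.0000,0.0000)
member 6 (3-4): L=4.9434, (cx,cy)=(0.4636,-0.8860)
solve A·x = −loads:
  F[0-1] = -1900.6080 N (compression)
  F[0-2] = +3220.7578 N (tension)
  F[1-2] = -1546.5573 N (compression)
  F[1-3] = -2312.6042 N (compression)
  F[2-3] = +1585.2039 N (tension)
  F[2-4] = +1726.8504 N (tension)
  F[3-4] = -3724.5169 N (compression)
  Rx@0 = -2323.2500 N
  Ry@0 = +1675.3479 N
  Ry@4 = +3300.0021 N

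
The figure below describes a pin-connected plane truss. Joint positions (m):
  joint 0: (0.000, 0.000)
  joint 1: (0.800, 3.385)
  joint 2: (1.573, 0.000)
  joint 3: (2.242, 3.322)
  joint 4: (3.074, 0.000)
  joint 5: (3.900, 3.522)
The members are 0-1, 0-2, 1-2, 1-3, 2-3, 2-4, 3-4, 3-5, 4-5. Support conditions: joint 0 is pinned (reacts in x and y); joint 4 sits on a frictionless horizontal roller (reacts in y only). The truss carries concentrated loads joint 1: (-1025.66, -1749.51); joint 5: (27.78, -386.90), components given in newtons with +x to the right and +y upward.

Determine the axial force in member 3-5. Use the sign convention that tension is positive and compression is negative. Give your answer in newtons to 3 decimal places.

122.853

N=6 nodes, M=9 members, R=3 reactions → 2N=12, M+R=12
member 0 (0-1): L=3.4783, (cx,cy)=(0.2300,0.9732)
member 1 (0-2): L=1.5730, (cx,cy)=(1.0000,0.0000)
member 2 (1-2): L=3.4721, (cx,cy)=(0.2226,-0.9749)
member 3 (1-3): L=1.4434, (cx,cy)=(0.9990,-0.0436)
member 4 (2-3): L=3.3887, (cx,cy)=(0.1974,0.9803)
member 5 (2-4): L=1.5010, (cx,cy)=(1.0000,0.0000)
member 6 (3-4): L=3.4246, (cx,cy)=(0.2429,-0.9700)
member 7 (3-5): L=1.6700, (cx,cy)=(0.9928,0.1198)
member 8 (4-5): L=3.6176, (cx,cy)=(0.2283,0.9736)
solve A·x = −loads:
  F[0-1] = -2350.8670 N (compression)
  F[0-2] = -457.1789 N (compression)
  F[1-2] = +535.8022 N (tension)
  F[1-3] = +366.0225 N (tension)
  F[2-3] = -532.8423 N (compression)
  F[2-4] = -232.6993 N (compression)
  F[3-4] = +570.1254 N (tension)
  F[3-5] = +122.8527 N (tension)
  F[4-5] = -412.5097 N (compression)
  Rx@0 = +997.8800 N
  Ry@0 = +2287.8413 N
  Ry@4 = -151.4313 N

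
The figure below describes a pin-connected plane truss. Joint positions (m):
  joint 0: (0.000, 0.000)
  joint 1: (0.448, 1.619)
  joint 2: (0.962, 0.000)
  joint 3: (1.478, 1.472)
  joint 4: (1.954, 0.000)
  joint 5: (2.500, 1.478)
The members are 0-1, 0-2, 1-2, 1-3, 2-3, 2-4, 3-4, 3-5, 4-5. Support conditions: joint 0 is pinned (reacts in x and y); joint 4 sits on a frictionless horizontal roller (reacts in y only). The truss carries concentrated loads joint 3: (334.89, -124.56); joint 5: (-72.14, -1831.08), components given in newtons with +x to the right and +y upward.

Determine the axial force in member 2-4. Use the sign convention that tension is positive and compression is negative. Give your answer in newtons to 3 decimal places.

-419.042

N=6 nodes, M=9 members, R=3 reactions → 2N=12, M+R=12
member 0 (0-1): L=1.6798, (cx,cy)=(0.2667,0.9638)
member 1 (0-2): L=0.9620, (cx,cy)=(1.0000,0.0000)
member 2 (1-2): L=1.6986, (cx,cy)=(0.3026,-0.9531)
member 3 (1-3): L=1.0404, (cx,cy)=(0.9900,-0.1413)
member 4 (2-3): L=1.5598, (cx,cy)=(0.3308,0.9437)
member 5 (2-4): L=0.9920, (cx,cy)=(1.0000,0.0000)
member 6 (3-4): L=1.5470, (cx,cy)=(0.3077,-0.9515)
member 7 (3-5): L=1.0220, (cx,cy)=(1.0000,0.0059)
member 8 (4-5): L=1.5756, (cx,cy)=(0.3465,0.9380)
solve A·x = −loads:
  F[0-1] = +704.5419 N (tension)
  F[0-2] = +74.8543 N (tension)
  F[1-2] = -775.7066 N (compression)
  F[1-3] = +426.9038 N (tension)
  F[2-3] = +783.4501 N (tension)
  F[2-4] = -419.0425 N (compression)
  F[3-4] = -840.8182 N (compression)
  F[3-5] = +605.6180 N (tension)
  F[4-5] = -1955.8193 N (compression)
  Rx@0 = -262.7500 N
  Ry@0 = -679.0247 N
  Ry@4 = +2634.6647 N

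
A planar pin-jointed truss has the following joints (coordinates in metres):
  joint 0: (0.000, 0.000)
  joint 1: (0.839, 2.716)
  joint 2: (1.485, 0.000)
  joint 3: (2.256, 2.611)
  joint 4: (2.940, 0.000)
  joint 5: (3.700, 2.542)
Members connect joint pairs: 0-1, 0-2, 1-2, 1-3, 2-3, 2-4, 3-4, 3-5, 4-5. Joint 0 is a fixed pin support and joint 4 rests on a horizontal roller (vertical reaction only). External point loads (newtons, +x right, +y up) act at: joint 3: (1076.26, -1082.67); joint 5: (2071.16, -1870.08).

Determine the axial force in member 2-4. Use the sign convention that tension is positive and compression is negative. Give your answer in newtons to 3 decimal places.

574.202

N=6 nodes, M=9 members, R=3 reactions → 2N=12, M+R=12
member 0 (0-1): L=2.8426, (cx,cy)=(0.2951,0.9555)
member 1 (0-2): L=1.4850, (cx,cy)=(1.0000,0.0000)
member 2 (1-2): L=2.7918, (cx,cy)=(0.2314,-0.9729)
member 3 (1-3): L=1.4209, (cx,cy)=(0.9973,-0.0739)
member 4 (2-3): L=2.7225, (cx,cy)=(0.2832,0.9591)
member 5 (2-4): L=1.4550, (cx,cy)=(1.0000,0.0000)
member 6 (3-4): L=2.6991, (cx,cy)=(0.2534,-0.9674)
member 7 (3-5): L=1.4456, (cx,cy)=(0.9989,-0.0477)
member 8 (4-5): L=2.6532, (cx,cy)=(0.2864,0.9581)
solve A·x = −loads:
  F[0-1] = +3116.9932 N (tension)
  F[0-2] = +2227.4437 N (tension)
  F[1-2] = -3187.4673 N (compression)
  F[1-3] = +1662.0832 N (tension)
  F[2-3] = +3233.3293 N (tension)
  F[2-4] = +574.2015 N (tension)
  F[3-4] = -4325.9308 N (compression)
  F[3-5] = +2596.1825 N (tension)
  F[4-5] = -1822.5380 N (compression)
  Rx@0 = -3147.4200 N
  Ry@0 = -2978.1354 N
  Ry@4 = +5930.8854 N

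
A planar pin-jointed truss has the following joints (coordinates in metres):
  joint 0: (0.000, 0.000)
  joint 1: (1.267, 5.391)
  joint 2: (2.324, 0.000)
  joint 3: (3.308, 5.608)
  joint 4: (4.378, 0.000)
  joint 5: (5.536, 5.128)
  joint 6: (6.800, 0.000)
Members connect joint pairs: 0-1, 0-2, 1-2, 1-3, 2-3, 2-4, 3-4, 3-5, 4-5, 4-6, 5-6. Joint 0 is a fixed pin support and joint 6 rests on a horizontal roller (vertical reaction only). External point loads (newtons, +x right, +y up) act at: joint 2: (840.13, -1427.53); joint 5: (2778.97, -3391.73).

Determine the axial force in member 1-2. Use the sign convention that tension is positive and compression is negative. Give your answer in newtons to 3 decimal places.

-511.518

N=7 nodes, M=11 members, R=3 reactions → 2N=14, M+R=14
member 0 (0-1): L=5.5379, (cx,cy)=(0.2288,0.9735)
member 1 (0-2): L=2.3240, (cx,cy)=(1.0000,0.0000)
member 2 (1-2): L=5.4936, (cx,cy)=(0.1924,-0.9813)
member 3 (1-3): L=2.0525, (cx,cy)=(0.9944,0.1057)
member 4 (2-3): L=5.6937, (cx,cy)=(0.1728,0.9850)
member 5 (2-4): L=2.0540, (cx,cy)=(1.0000,0.0000)
member 6 (3-4): L=5.7092, (cx,cy)=(0.1874,-0.9823)
member 7 (3-5): L=2.2791, (cx,cy)=(0.9776,-0.2106)
member 8 (4-5): L=5.2571, (cx,cy)=(0.2203,0.9754)
member 9 (4-6): L=2.4220, (cx,cy)=(1.0000,0.0000)
member 10 (5-6): L=5.2815, (cx,cy)=(0.2393,-0.9709)
solve A·x = −loads:
  F[0-1] = +539.8764 N (tension)
  F[0-2] = +3495.5829 N (tension)
  F[1-2] = -511.5180 N (compression)
  F[1-3] = +223.1861 N (tension)
  F[2-3] = +1958.9676 N (tension)
  F[2-4] = +2218.4793 N (tension)
  F[3-4] = -2201.7544 N (compression)
  F[3-5] = +995.4667 N (tension)
  F[4-5] = +2217.1979 N (tension)
  F[4-6] = +1317.4432 N (tension)
  F[5-6] = -5504.7911 N (compression)
  Rx@0 = -3619.1000 N
  Ry@0 = -525.5569 N
  Ry@6 = +5344.8169 N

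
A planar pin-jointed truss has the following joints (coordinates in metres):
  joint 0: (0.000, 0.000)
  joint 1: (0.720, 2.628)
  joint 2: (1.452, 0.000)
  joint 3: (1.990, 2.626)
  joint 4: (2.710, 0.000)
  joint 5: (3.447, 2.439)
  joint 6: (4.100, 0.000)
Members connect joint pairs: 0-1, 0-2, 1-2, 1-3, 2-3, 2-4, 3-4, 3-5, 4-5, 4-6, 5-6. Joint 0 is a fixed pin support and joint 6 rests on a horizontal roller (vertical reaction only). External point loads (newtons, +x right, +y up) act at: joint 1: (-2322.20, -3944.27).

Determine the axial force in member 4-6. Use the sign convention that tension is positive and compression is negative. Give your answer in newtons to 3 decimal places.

-213.067

N=7 nodes, M=11 members, R=3 reactions → 2N=14, M+R=14
member 0 (0-1): L=2.7248, (cx,cy)=(0.2642,0.9645)
member 1 (0-2): L=1.4520, (cx,cy)=(1.0000,0.0000)
member 2 (1-2): L=2.7280, (cx,cy)=(0.2683,-0.9633)
member 3 (1-3): L=1.2700, (cx,cy)=(1.0000,-0.0016)
member 4 (2-3): L=2.6805, (cx,cy)=(0.2007,0.9797)
member 5 (2-4): L=1.2580, (cx,cy)=(1.0000,0.0000)
member 6 (3-4): L=2.7229, (cx,cy)=(0.2644,-0.9644)
member 7 (3-5): L=1.4690, (cx,cy)=(0.9919,-0.1273)
member 8 (4-5): L=2.5479, (cx,cy)=(0.2893,0.9573)
member 9 (4-6): L=1.3900, (cx,cy)=(1.0000,0.0000)
member 10 (5-6): L=2.5249, (cx,cy)=(0.2586,-0.9660)
solve A·x = −loads:
  F[0-1] = -4914.7706 N (compression)
  F[0-2] = -1023.5449 N (compression)
  F[1-2] = +824.8046 N (tension)
  F[1-3] = +802.2306 N (tension)
  F[2-3] = -811.0617 N (compression)
  F[2-4] = -639.4451 N (compression)
  F[3-4] = +767.0871 N (tension)
  F[3-5] = +440.1915 N (tension)
  F[4-5] = -772.8208 N (compression)
  F[4-6] = -213.0674 N (compression)
  F[5-6] = +823.8502 N (tension)
  Rx@0 = +2322.2000 N
  Ry@0 = +4740.0913 N
  Ry@6 = -795.8213 N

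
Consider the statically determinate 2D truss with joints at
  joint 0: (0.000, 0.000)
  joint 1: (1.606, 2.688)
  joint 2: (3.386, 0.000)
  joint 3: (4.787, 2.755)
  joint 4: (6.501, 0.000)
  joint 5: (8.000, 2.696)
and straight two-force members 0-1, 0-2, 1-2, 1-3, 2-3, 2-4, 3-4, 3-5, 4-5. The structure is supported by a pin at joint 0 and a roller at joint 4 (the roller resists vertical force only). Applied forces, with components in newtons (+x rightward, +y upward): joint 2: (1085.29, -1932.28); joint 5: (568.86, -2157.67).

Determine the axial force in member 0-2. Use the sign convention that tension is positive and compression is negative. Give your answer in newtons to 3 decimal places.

1769.128

N=6 nodes, M=9 members, R=3 reactions → 2N=12, M+R=12
member 0 (0-1): L=3.1312, (cx,cy)=(0.5129,0.8584)
member 1 (0-2): L=3.3860, (cx,cy)=(1.0000,0.0000)
member 2 (1-2): L=3.2239, (cx,cy)=(0.5521,-0.8338)
member 3 (1-3): L=3.1817, (cx,cy)=(0.9998,0.0211)
member 4 (2-3): L=3.0908, (cx,cy)=(0.4533,0.8914)
member 5 (2-4): L=3.1150, (cx,cy)=(1.0000,0.0000)
member 6 (3-4): L=3.2447, (cx,cy)=(0.5283,-0.8491)
member 7 (3-5): L=3.2135, (cx,cy)=(0.9998,-0.0184)
member 8 (4-5): L=3.0847, (cx,cy)=(0.4859,0.8740)
solve A·x = −loads:
  F[0-1] = -224.1726 N (compression)
  F[0-2] = +1769.1277 N (tension)
  F[1-2] = +224.7701 N (tension)
  F[1-3] = -239.1310 N (compression)
  F[2-3] = +1957.5307 N (tension)
  F[2-4] = -79.3831 N (compression)
  F[3-4] = -2086.9308 N (compression)
  F[3-5] = +1750.9646 N (tension)
  F[4-5] = -2431.9786 N (compression)
  Rx@0 = -1654.1500 N
  Ry@0 = +192.4409 N
  Ry@4 = +3897.5091 N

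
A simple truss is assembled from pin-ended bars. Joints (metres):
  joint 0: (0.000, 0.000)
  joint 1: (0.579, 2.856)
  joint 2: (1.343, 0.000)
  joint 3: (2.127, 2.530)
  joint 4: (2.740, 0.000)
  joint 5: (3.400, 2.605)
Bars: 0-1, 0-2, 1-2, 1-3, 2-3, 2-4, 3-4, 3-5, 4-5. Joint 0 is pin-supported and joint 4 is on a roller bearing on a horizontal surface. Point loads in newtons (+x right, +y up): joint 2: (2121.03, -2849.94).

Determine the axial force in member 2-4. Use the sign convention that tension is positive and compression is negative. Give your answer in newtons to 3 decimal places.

N=6 nodes, M=9 members, R=3 reactions → 2N=12, M+R=12
member 0 (0-1): L=2.9141, (cx,cy)=(0.1987,0.9801)
member 1 (0-2): L=1.3430, (cx,cy)=(1.0000,0.0000)
member 2 (1-2): L=2.9564, (cx,cy)=(0.2584,-0.9660)
member 3 (1-3): L=1.5820, (cx,cy)=(0.9785,-0.2061)
member 4 (2-3): L=2.6487, (cx,cy)=(0.2960,0.9552)
member 5 (2-4): L=1.3970, (cx,cy)=(1.0000,0.0000)
member 6 (3-4): L=2.6032, (cx,cy)=(0.2355,-0.9719)
member 7 (3-5): L=1.2752, (cx,cy)=(0.9983,0.0588)
member 8 (4-5): L=2.6873, (cx,cy)=(0.2456,0.9694)
solve A·x = −loads:
  F[0-1] = -1482.6129 N (compression)
  F[0-2] = +2415.6091 N (tension)
  F[1-2] = +1661.9925 N (tension)
  F[1-3] = -739.9541 N (compression)
  F[2-3] = +1302.7796 N (tension)
  F[2-4] = +338.4551 N (tension)
  F[3-4] = -1437.3045 N (compression)
  F[3-5] = -0.0000 N (compression)
  F[4-5] = +0.0000 N (tension)
  Rx@0 = -2121.0300 N
  Ry@0 = +1453.0534 N
  Ry@4 = +1396.8866 N

338.455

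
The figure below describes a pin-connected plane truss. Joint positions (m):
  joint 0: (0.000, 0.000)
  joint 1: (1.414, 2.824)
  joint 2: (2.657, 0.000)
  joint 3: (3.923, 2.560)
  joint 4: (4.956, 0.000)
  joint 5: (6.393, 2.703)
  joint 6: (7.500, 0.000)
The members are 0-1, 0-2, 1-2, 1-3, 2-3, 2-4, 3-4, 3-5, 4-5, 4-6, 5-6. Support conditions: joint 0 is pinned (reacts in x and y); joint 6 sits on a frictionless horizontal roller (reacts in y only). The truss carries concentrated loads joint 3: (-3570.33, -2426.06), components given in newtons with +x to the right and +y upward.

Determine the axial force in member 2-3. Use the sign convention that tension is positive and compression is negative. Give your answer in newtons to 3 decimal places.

-2925.501

N=7 nodes, M=11 members, R=3 reactions → 2N=14, M+R=14
member 0 (0-1): L=3.1582, (cx,cy)=(0.4477,0.8942)
member 1 (0-2): L=2.6570, (cx,cy)=(1.0000,0.0000)
member 2 (1-2): L=3.0855, (cx,cy)=(0.4029,-0.9153)
member 3 (1-3): L=2.5229, (cx,cy)=(0.9945,-0.1046)
member 4 (2-3): L=2.8559, (cx,cy)=(0.4433,0.8964)
member 5 (2-4): L=2.2990, (cx,cy)=(1.0000,0.0000)
member 6 (3-4): L=2.7606, (cx,cy)=(0.3742,-0.9273)
member 7 (3-5): L=2.4741, (cx,cy)=(0.9983,0.0578)
member 8 (4-5): L=3.0612, (cx,cy)=(0.4694,0.8830)
member 9 (4-6): L=2.5440, (cx,cy)=(1.0000,0.0000)
member 10 (5-6): L=2.9209, (cx,cy)=(0.3790,-0.9254)
solve A·x = −loads:
  F[0-1] = -2656.9127 N (compression)
  F[0-2] = -2380.7767 N (compression)
  F[1-2] = +2865.1442 N (tension)
  F[1-3] = -2356.7388 N (compression)
  F[2-3] = -2925.5011 N (compression)
  F[2-4] = +70.3083 N (tension)
  F[3-4] = -57.3111 N (compression)
  F[3-5] = -48.9443 N (compression)
  F[4-5] = +60.1912 N (tension)
  F[4-6] = +20.6077 N (tension)
  F[5-6] = -54.3749 N (compression)
  Rx@0 = +3570.3300 N
  Ry@0 = +2375.7415 N
  Ry@6 = +50.3185 N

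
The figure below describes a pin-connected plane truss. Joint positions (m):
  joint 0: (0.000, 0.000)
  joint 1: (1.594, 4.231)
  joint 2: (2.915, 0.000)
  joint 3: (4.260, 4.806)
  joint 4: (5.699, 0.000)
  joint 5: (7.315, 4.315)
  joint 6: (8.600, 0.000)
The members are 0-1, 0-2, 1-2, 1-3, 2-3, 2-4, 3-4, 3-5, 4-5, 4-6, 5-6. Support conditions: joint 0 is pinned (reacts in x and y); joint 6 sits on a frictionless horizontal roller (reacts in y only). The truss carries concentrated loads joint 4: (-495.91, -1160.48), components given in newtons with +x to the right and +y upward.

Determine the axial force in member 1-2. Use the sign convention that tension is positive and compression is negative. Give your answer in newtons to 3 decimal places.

N=7 nodes, M=11 members, R=3 reactions → 2N=14, M+R=14
member 0 (0-1): L=4.5213, (cx,cy)=(0.3526,0.9358)
member 1 (0-2): L=2.9150, (cx,cy)=(1.0000,0.0000)
member 2 (1-2): L=4.4324, (cx,cy)=(0.2980,-0.9546)
member 3 (1-3): L=2.7273, (cx,cy)=(0.9775,0.2108)
member 4 (2-3): L=4.9907, (cx,cy)=(0.2695,0.9630)
member 5 (2-4): L=2.7840, (cx,cy)=(1.0000,0.0000)
member 6 (3-4): L=5.0168, (cx,cy)=(0.2868,-0.9580)
member 7 (3-5): L=3.0942, (cx,cy)=(0.9873,-0.1587)
member 8 (4-5): L=4.6077, (cx,cy)=(0.3507,0.9365)
member 9 (4-6): L=2.9010, (cx,cy)=(1.0000,0.0000)
member 10 (5-6): L=4.5023, (cx,cy)=(0.2854,-0.9584)
solve A·x = −loads:
  F[0-1] = -418.3191 N (compression)
  F[0-2] = -348.4303 N (compression)
  F[1-2] = +353.0025 N (tension)
  F[1-3] = -258.4957 N (compression)
  F[2-3] = -349.9075 N (compression)
  F[2-4] = -148.9233 N (compression)
  F[3-4] = +490.4457 N (tension)
  F[3-5] = -493.9223 N (compression)
  F[4-5] = +737.4877 N (tension)
  F[4-6] = +229.0130 N (tension)
  F[5-6] = -802.3960 N (compression)
  Rx@0 = +495.9100 N
  Ry@0 = +391.4596 N
  Ry@6 = +769.0204 N

353.002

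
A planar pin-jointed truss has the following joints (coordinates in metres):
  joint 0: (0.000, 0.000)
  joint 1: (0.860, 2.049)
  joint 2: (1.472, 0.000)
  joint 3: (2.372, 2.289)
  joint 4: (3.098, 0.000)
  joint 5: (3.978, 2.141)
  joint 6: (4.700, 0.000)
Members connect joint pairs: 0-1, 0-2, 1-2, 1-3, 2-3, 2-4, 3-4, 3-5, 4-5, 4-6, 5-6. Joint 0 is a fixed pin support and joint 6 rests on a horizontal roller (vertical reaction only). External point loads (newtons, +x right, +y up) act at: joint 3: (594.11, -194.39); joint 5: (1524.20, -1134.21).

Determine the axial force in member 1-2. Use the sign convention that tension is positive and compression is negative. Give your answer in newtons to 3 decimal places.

N=7 nodes, M=11 members, R=3 reactions → 2N=14, M+R=14
member 0 (0-1): L=2.2222, (cx,cy)=(0.3870,0.9221)
member 1 (0-2): L=1.4720, (cx,cy)=(1.0000,0.0000)
member 2 (1-2): L=2.1384, (cx,cy)=(0.2862,-0.9582)
member 3 (1-3): L=1.5309, (cx,cy)=(0.9876,0.1568)
member 4 (2-3): L=2.4596, (cx,cy)=(0.3659,0.9306)
member 5 (2-4): L=1.6260, (cx,cy)=(1.0000,0.0000)
member 6 (3-4): L=2.4014, (cx,cy)=(0.3023,-0.9532)
member 7 (3-5): L=1.6128, (cx,cy)=(0.9958,-0.0918)
member 8 (4-5): L=2.3148, (cx,cy)=(0.3802,0.9249)
member 9 (4-6): L=1.6020, (cx,cy)=(1.0000,0.0000)
member 10 (5-6): L=2.2595, (cx,cy)=(0.3195,-0.9476)
solve A·x = −loads:
  F[0-1] = +773.4151 N (tension)
  F[0-2] = +1818.9902 N (tension)
  F[1-2] = -663.2481 N (compression)
  F[1-3] = +495.2580 N (tension)
  F[2-3] = +682.8648 N (tension)
  F[2-4] = +1379.3041 N (tension)
  F[3-4] = -995.1868 N (compression)
  F[3-5] = +447.6565 N (tension)
  F[4-5] = +1025.6205 N (tension)
  F[4-6] = +688.5293 N (tension)
  F[5-6] = -2154.7165 N (compression)
  Rx@0 = -2118.3100 N
  Ry@0 = -713.1469 N
  Ry@6 = +2041.7469 N

-663.248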